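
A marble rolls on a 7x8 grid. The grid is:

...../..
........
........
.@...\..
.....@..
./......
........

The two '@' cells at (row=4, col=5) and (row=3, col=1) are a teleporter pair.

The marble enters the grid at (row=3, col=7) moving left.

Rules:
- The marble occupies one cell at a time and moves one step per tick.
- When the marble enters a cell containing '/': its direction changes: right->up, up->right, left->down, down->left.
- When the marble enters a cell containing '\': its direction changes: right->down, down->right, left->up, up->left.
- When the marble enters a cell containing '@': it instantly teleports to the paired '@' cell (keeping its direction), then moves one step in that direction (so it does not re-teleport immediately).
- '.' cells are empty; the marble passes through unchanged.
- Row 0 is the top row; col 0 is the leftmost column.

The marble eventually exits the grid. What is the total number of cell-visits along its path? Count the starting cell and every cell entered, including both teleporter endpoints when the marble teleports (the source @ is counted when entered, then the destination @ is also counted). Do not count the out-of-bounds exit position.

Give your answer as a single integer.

Answer: 8

Derivation:
Step 1: enter (3,7), '.' pass, move left to (3,6)
Step 2: enter (3,6), '.' pass, move left to (3,5)
Step 3: enter (3,5), '\' deflects left->up, move up to (2,5)
Step 4: enter (2,5), '.' pass, move up to (1,5)
Step 5: enter (1,5), '.' pass, move up to (0,5)
Step 6: enter (0,5), '/' deflects up->right, move right to (0,6)
Step 7: enter (0,6), '.' pass, move right to (0,7)
Step 8: enter (0,7), '.' pass, move right to (0,8)
Step 9: at (0,8) — EXIT via right edge, pos 0
Path length (cell visits): 8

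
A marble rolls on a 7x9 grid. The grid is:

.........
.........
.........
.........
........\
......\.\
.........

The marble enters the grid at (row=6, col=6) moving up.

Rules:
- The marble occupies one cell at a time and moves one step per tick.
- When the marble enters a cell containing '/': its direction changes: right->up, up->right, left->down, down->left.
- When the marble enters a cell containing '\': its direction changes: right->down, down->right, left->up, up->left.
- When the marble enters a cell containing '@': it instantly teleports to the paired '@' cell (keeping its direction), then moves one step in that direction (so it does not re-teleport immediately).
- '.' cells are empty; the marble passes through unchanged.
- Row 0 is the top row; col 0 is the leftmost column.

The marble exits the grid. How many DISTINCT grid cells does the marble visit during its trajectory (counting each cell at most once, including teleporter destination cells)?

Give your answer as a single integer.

Step 1: enter (6,6), '.' pass, move up to (5,6)
Step 2: enter (5,6), '\' deflects up->left, move left to (5,5)
Step 3: enter (5,5), '.' pass, move left to (5,4)
Step 4: enter (5,4), '.' pass, move left to (5,3)
Step 5: enter (5,3), '.' pass, move left to (5,2)
Step 6: enter (5,2), '.' pass, move left to (5,1)
Step 7: enter (5,1), '.' pass, move left to (5,0)
Step 8: enter (5,0), '.' pass, move left to (5,-1)
Step 9: at (5,-1) — EXIT via left edge, pos 5
Distinct cells visited: 8 (path length 8)

Answer: 8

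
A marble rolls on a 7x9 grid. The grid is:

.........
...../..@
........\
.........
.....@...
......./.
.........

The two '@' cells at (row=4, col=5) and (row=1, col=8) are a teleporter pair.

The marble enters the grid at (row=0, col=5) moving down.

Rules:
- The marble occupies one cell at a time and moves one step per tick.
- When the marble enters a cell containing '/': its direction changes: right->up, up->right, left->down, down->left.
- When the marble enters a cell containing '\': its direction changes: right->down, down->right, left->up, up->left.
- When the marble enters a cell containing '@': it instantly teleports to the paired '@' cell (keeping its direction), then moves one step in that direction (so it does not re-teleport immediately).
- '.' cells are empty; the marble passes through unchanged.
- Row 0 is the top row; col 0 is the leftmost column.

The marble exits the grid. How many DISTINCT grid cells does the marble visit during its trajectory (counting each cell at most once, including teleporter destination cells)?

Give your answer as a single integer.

Step 1: enter (0,5), '.' pass, move down to (1,5)
Step 2: enter (1,5), '/' deflects down->left, move left to (1,4)
Step 3: enter (1,4), '.' pass, move left to (1,3)
Step 4: enter (1,3), '.' pass, move left to (1,2)
Step 5: enter (1,2), '.' pass, move left to (1,1)
Step 6: enter (1,1), '.' pass, move left to (1,0)
Step 7: enter (1,0), '.' pass, move left to (1,-1)
Step 8: at (1,-1) — EXIT via left edge, pos 1
Distinct cells visited: 7 (path length 7)

Answer: 7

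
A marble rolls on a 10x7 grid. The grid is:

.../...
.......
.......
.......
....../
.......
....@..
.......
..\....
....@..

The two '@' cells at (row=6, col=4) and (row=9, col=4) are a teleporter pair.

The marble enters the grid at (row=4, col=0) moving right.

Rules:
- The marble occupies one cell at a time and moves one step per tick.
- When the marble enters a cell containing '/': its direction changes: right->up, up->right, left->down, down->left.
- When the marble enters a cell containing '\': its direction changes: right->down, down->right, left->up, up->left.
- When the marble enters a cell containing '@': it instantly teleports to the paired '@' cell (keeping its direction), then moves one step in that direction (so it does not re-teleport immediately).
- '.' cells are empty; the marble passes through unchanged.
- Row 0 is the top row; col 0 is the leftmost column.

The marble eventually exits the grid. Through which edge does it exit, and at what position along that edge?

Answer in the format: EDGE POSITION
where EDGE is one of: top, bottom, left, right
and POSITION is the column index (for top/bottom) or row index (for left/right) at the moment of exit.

Answer: top 6

Derivation:
Step 1: enter (4,0), '.' pass, move right to (4,1)
Step 2: enter (4,1), '.' pass, move right to (4,2)
Step 3: enter (4,2), '.' pass, move right to (4,3)
Step 4: enter (4,3), '.' pass, move right to (4,4)
Step 5: enter (4,4), '.' pass, move right to (4,5)
Step 6: enter (4,5), '.' pass, move right to (4,6)
Step 7: enter (4,6), '/' deflects right->up, move up to (3,6)
Step 8: enter (3,6), '.' pass, move up to (2,6)
Step 9: enter (2,6), '.' pass, move up to (1,6)
Step 10: enter (1,6), '.' pass, move up to (0,6)
Step 11: enter (0,6), '.' pass, move up to (-1,6)
Step 12: at (-1,6) — EXIT via top edge, pos 6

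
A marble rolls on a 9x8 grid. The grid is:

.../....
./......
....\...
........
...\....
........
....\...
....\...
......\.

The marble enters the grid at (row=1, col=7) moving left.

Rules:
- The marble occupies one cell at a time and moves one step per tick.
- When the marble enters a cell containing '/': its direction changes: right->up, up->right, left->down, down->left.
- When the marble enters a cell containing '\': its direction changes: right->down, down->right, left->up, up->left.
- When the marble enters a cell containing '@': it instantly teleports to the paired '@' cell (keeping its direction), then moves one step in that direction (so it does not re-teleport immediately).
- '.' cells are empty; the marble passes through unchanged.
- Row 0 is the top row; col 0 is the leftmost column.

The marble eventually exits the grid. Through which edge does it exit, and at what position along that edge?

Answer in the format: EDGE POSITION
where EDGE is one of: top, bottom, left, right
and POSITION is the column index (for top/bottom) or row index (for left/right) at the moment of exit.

Answer: bottom 1

Derivation:
Step 1: enter (1,7), '.' pass, move left to (1,6)
Step 2: enter (1,6), '.' pass, move left to (1,5)
Step 3: enter (1,5), '.' pass, move left to (1,4)
Step 4: enter (1,4), '.' pass, move left to (1,3)
Step 5: enter (1,3), '.' pass, move left to (1,2)
Step 6: enter (1,2), '.' pass, move left to (1,1)
Step 7: enter (1,1), '/' deflects left->down, move down to (2,1)
Step 8: enter (2,1), '.' pass, move down to (3,1)
Step 9: enter (3,1), '.' pass, move down to (4,1)
Step 10: enter (4,1), '.' pass, move down to (5,1)
Step 11: enter (5,1), '.' pass, move down to (6,1)
Step 12: enter (6,1), '.' pass, move down to (7,1)
Step 13: enter (7,1), '.' pass, move down to (8,1)
Step 14: enter (8,1), '.' pass, move down to (9,1)
Step 15: at (9,1) — EXIT via bottom edge, pos 1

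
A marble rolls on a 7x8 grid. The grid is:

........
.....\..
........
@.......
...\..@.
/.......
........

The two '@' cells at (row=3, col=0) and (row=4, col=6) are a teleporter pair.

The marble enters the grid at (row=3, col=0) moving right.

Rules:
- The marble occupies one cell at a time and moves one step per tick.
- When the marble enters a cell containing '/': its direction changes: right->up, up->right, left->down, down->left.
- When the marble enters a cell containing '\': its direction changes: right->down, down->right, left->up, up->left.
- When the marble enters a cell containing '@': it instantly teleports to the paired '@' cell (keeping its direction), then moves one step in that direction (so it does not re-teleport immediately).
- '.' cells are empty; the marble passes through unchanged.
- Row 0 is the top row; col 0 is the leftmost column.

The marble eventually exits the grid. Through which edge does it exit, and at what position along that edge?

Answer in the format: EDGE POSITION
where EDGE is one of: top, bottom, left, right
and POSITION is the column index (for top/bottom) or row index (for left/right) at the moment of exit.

Step 1: enter (3,0), '@' teleport (3,0)->(4,6), also enter (4,6), move right to (4,7)
Step 2: enter (4,7), '.' pass, move right to (4,8)
Step 3: at (4,8) — EXIT via right edge, pos 4

Answer: right 4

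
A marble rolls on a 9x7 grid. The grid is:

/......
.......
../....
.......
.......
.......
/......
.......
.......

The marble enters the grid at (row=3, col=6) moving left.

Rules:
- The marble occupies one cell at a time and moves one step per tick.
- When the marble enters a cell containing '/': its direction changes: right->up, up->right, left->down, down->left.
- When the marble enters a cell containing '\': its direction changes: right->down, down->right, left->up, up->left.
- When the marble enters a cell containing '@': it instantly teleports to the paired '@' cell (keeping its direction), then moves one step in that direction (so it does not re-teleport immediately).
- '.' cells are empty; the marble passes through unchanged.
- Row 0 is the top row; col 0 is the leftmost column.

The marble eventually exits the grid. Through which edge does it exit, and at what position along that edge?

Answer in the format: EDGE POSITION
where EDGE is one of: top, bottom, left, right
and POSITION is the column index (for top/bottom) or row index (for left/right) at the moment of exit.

Answer: left 3

Derivation:
Step 1: enter (3,6), '.' pass, move left to (3,5)
Step 2: enter (3,5), '.' pass, move left to (3,4)
Step 3: enter (3,4), '.' pass, move left to (3,3)
Step 4: enter (3,3), '.' pass, move left to (3,2)
Step 5: enter (3,2), '.' pass, move left to (3,1)
Step 6: enter (3,1), '.' pass, move left to (3,0)
Step 7: enter (3,0), '.' pass, move left to (3,-1)
Step 8: at (3,-1) — EXIT via left edge, pos 3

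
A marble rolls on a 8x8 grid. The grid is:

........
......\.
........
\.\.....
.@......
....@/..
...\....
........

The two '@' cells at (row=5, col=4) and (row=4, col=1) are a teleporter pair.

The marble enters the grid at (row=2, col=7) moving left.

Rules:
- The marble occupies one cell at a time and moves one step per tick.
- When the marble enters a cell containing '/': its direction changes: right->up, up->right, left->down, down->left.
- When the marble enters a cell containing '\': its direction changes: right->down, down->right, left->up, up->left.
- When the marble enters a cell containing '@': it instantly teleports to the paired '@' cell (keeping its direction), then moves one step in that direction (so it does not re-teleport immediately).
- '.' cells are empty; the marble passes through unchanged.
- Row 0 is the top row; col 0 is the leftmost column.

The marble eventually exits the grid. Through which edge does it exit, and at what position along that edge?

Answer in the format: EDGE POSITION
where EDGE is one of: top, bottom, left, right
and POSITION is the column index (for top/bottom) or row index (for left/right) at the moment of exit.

Answer: left 2

Derivation:
Step 1: enter (2,7), '.' pass, move left to (2,6)
Step 2: enter (2,6), '.' pass, move left to (2,5)
Step 3: enter (2,5), '.' pass, move left to (2,4)
Step 4: enter (2,4), '.' pass, move left to (2,3)
Step 5: enter (2,3), '.' pass, move left to (2,2)
Step 6: enter (2,2), '.' pass, move left to (2,1)
Step 7: enter (2,1), '.' pass, move left to (2,0)
Step 8: enter (2,0), '.' pass, move left to (2,-1)
Step 9: at (2,-1) — EXIT via left edge, pos 2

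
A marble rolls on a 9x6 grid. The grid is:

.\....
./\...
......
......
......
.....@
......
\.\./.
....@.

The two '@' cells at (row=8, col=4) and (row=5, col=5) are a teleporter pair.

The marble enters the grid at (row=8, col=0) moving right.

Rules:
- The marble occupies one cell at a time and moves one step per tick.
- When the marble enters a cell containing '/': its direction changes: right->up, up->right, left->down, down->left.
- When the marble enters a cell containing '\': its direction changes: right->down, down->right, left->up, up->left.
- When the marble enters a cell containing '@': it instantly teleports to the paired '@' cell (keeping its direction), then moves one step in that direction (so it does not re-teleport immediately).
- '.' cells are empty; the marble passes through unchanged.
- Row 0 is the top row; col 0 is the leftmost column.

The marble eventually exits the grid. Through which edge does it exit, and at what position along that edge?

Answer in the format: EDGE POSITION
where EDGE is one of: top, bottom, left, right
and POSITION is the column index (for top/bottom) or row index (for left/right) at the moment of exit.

Step 1: enter (8,0), '.' pass, move right to (8,1)
Step 2: enter (8,1), '.' pass, move right to (8,2)
Step 3: enter (8,2), '.' pass, move right to (8,3)
Step 4: enter (8,3), '.' pass, move right to (8,4)
Step 5: enter (8,4), '@' teleport (8,4)->(5,5), also enter (5,5), move right to (5,6)
Step 6: at (5,6) — EXIT via right edge, pos 5

Answer: right 5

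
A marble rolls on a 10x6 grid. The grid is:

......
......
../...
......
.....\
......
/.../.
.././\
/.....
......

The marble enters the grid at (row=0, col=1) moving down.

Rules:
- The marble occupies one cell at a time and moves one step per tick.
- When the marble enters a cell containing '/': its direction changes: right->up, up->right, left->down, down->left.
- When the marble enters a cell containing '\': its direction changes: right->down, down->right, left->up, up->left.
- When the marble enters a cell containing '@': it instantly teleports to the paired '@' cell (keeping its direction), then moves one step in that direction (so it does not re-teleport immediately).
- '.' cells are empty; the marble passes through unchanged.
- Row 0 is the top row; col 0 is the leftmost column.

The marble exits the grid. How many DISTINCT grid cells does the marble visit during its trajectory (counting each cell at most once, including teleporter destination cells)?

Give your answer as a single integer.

Step 1: enter (0,1), '.' pass, move down to (1,1)
Step 2: enter (1,1), '.' pass, move down to (2,1)
Step 3: enter (2,1), '.' pass, move down to (3,1)
Step 4: enter (3,1), '.' pass, move down to (4,1)
Step 5: enter (4,1), '.' pass, move down to (5,1)
Step 6: enter (5,1), '.' pass, move down to (6,1)
Step 7: enter (6,1), '.' pass, move down to (7,1)
Step 8: enter (7,1), '.' pass, move down to (8,1)
Step 9: enter (8,1), '.' pass, move down to (9,1)
Step 10: enter (9,1), '.' pass, move down to (10,1)
Step 11: at (10,1) — EXIT via bottom edge, pos 1
Distinct cells visited: 10 (path length 10)

Answer: 10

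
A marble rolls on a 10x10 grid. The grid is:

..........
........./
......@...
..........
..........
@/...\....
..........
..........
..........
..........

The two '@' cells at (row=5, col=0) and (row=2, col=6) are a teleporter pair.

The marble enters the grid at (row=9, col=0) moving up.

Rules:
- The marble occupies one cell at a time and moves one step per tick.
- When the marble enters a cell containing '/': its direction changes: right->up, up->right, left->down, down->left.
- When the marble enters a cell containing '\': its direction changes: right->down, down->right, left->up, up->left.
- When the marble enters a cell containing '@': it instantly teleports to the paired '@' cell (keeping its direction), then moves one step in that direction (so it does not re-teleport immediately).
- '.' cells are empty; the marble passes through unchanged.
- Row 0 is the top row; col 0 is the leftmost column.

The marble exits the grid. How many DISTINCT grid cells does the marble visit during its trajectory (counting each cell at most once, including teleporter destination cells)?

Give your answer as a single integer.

Answer: 8

Derivation:
Step 1: enter (9,0), '.' pass, move up to (8,0)
Step 2: enter (8,0), '.' pass, move up to (7,0)
Step 3: enter (7,0), '.' pass, move up to (6,0)
Step 4: enter (6,0), '.' pass, move up to (5,0)
Step 5: enter (5,0), '@' teleport (5,0)->(2,6), also enter (2,6), move up to (1,6)
Step 6: enter (1,6), '.' pass, move up to (0,6)
Step 7: enter (0,6), '.' pass, move up to (-1,6)
Step 8: at (-1,6) — EXIT via top edge, pos 6
Distinct cells visited: 8 (path length 8)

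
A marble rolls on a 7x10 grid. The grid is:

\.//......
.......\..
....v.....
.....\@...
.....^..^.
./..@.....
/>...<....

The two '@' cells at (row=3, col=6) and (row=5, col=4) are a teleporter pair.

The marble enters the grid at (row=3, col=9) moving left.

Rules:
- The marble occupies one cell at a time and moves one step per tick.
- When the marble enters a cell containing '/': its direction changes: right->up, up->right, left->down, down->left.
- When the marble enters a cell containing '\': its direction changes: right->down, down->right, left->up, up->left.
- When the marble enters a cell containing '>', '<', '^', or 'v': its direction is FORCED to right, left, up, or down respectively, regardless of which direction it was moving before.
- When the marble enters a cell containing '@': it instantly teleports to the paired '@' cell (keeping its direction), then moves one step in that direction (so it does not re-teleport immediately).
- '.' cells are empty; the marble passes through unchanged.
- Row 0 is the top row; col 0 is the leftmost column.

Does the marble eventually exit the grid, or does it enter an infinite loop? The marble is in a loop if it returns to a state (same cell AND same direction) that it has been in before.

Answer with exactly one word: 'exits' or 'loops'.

Step 1: enter (3,9), '.' pass, move left to (3,8)
Step 2: enter (3,8), '.' pass, move left to (3,7)
Step 3: enter (3,7), '.' pass, move left to (3,6)
Step 4: enter (3,6), '@' teleport (3,6)->(5,4), also enter (5,4), move left to (5,3)
Step 5: enter (5,3), '.' pass, move left to (5,2)
Step 6: enter (5,2), '.' pass, move left to (5,1)
Step 7: enter (5,1), '/' deflects left->down, move down to (6,1)
Step 8: enter (6,1), '>' forces down->right, move right to (6,2)
Step 9: enter (6,2), '.' pass, move right to (6,3)
Step 10: enter (6,3), '.' pass, move right to (6,4)
Step 11: enter (6,4), '.' pass, move right to (6,5)
Step 12: enter (6,5), '<' forces right->left, move left to (6,4)
Step 13: enter (6,4), '.' pass, move left to (6,3)
Step 14: enter (6,3), '.' pass, move left to (6,2)
Step 15: enter (6,2), '.' pass, move left to (6,1)
Step 16: enter (6,1), '>' forces left->right, move right to (6,2)
Step 17: at (6,2) dir=right — LOOP DETECTED (seen before)

Answer: loops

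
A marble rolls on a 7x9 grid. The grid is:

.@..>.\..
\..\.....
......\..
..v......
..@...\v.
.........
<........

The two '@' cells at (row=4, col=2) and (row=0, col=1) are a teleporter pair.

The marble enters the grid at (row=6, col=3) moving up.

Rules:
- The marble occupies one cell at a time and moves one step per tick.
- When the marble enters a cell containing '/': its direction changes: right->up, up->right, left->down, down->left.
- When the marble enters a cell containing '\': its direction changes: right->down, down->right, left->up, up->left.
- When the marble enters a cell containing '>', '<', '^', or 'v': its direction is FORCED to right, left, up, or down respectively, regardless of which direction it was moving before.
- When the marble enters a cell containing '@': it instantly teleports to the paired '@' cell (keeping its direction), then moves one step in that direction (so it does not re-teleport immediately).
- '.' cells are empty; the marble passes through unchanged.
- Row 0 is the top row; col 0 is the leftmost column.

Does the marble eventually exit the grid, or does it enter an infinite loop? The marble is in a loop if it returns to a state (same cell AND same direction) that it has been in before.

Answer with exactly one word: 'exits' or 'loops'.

Answer: exits

Derivation:
Step 1: enter (6,3), '.' pass, move up to (5,3)
Step 2: enter (5,3), '.' pass, move up to (4,3)
Step 3: enter (4,3), '.' pass, move up to (3,3)
Step 4: enter (3,3), '.' pass, move up to (2,3)
Step 5: enter (2,3), '.' pass, move up to (1,3)
Step 6: enter (1,3), '\' deflects up->left, move left to (1,2)
Step 7: enter (1,2), '.' pass, move left to (1,1)
Step 8: enter (1,1), '.' pass, move left to (1,0)
Step 9: enter (1,0), '\' deflects left->up, move up to (0,0)
Step 10: enter (0,0), '.' pass, move up to (-1,0)
Step 11: at (-1,0) — EXIT via top edge, pos 0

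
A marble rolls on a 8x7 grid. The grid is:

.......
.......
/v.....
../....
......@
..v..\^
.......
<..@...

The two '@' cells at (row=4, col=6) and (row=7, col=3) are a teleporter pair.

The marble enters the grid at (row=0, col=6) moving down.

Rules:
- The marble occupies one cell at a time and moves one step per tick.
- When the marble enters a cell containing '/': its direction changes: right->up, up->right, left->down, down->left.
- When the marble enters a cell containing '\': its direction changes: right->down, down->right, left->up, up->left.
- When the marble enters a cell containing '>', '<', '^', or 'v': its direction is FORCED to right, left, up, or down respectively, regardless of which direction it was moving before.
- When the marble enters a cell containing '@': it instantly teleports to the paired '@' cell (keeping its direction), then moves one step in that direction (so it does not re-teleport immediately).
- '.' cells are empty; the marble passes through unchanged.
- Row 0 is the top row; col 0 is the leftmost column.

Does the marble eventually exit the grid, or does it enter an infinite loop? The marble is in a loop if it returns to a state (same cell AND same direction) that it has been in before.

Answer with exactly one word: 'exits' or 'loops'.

Step 1: enter (0,6), '.' pass, move down to (1,6)
Step 2: enter (1,6), '.' pass, move down to (2,6)
Step 3: enter (2,6), '.' pass, move down to (3,6)
Step 4: enter (3,6), '.' pass, move down to (4,6)
Step 5: enter (4,6), '@' teleport (4,6)->(7,3), also enter (7,3), move down to (8,3)
Step 6: at (8,3) — EXIT via bottom edge, pos 3

Answer: exits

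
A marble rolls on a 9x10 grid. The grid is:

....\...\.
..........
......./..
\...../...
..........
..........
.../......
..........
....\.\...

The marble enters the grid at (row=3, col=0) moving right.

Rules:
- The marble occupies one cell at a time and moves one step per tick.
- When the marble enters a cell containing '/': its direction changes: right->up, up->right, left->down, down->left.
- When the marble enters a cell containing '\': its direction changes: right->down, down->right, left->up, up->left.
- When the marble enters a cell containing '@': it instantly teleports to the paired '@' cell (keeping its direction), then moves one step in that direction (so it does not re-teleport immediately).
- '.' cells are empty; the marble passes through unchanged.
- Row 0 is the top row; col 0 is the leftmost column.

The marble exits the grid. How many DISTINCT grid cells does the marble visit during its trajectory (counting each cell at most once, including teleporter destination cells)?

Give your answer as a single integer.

Step 1: enter (3,0), '\' deflects right->down, move down to (4,0)
Step 2: enter (4,0), '.' pass, move down to (5,0)
Step 3: enter (5,0), '.' pass, move down to (6,0)
Step 4: enter (6,0), '.' pass, move down to (7,0)
Step 5: enter (7,0), '.' pass, move down to (8,0)
Step 6: enter (8,0), '.' pass, move down to (9,0)
Step 7: at (9,0) — EXIT via bottom edge, pos 0
Distinct cells visited: 6 (path length 6)

Answer: 6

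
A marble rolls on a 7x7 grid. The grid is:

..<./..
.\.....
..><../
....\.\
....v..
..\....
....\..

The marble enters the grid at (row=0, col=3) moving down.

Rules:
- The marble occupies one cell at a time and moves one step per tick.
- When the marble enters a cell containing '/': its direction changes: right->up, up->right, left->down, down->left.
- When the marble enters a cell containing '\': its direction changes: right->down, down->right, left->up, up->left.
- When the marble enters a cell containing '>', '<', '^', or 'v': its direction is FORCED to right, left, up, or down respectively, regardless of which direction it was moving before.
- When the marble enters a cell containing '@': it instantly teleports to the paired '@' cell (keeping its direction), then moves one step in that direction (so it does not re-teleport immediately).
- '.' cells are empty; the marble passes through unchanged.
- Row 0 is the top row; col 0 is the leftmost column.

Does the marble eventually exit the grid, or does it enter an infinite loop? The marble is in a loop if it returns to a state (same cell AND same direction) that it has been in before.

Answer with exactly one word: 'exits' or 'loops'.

Answer: loops

Derivation:
Step 1: enter (0,3), '.' pass, move down to (1,3)
Step 2: enter (1,3), '.' pass, move down to (2,3)
Step 3: enter (2,3), '<' forces down->left, move left to (2,2)
Step 4: enter (2,2), '>' forces left->right, move right to (2,3)
Step 5: enter (2,3), '<' forces right->left, move left to (2,2)
Step 6: at (2,2) dir=left — LOOP DETECTED (seen before)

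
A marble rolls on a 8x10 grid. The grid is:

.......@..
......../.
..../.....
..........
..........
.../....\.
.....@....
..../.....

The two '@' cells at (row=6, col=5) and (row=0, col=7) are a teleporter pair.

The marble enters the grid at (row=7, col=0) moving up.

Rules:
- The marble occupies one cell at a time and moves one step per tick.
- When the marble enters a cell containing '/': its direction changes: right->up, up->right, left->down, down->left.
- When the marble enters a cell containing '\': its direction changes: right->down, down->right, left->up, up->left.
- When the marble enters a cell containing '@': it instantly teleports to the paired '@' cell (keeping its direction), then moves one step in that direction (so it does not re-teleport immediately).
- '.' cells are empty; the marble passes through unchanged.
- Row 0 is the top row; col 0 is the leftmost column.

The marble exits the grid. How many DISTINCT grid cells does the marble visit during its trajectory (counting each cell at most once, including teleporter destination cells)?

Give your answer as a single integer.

Answer: 8

Derivation:
Step 1: enter (7,0), '.' pass, move up to (6,0)
Step 2: enter (6,0), '.' pass, move up to (5,0)
Step 3: enter (5,0), '.' pass, move up to (4,0)
Step 4: enter (4,0), '.' pass, move up to (3,0)
Step 5: enter (3,0), '.' pass, move up to (2,0)
Step 6: enter (2,0), '.' pass, move up to (1,0)
Step 7: enter (1,0), '.' pass, move up to (0,0)
Step 8: enter (0,0), '.' pass, move up to (-1,0)
Step 9: at (-1,0) — EXIT via top edge, pos 0
Distinct cells visited: 8 (path length 8)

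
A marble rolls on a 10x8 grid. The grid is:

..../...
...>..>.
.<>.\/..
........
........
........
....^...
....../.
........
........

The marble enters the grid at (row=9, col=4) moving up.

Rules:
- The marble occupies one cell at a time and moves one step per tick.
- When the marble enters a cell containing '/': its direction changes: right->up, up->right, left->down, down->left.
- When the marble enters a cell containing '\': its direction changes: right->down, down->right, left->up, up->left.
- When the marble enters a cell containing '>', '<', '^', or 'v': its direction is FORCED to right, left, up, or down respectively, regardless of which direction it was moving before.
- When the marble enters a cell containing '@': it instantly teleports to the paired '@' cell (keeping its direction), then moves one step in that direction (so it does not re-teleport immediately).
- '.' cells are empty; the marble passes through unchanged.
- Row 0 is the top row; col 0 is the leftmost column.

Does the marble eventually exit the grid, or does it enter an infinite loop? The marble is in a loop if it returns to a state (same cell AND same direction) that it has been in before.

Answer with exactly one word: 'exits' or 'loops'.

Step 1: enter (9,4), '.' pass, move up to (8,4)
Step 2: enter (8,4), '.' pass, move up to (7,4)
Step 3: enter (7,4), '.' pass, move up to (6,4)
Step 4: enter (6,4), '^' forces up->up, move up to (5,4)
Step 5: enter (5,4), '.' pass, move up to (4,4)
Step 6: enter (4,4), '.' pass, move up to (3,4)
Step 7: enter (3,4), '.' pass, move up to (2,4)
Step 8: enter (2,4), '\' deflects up->left, move left to (2,3)
Step 9: enter (2,3), '.' pass, move left to (2,2)
Step 10: enter (2,2), '>' forces left->right, move right to (2,3)
Step 11: enter (2,3), '.' pass, move right to (2,4)
Step 12: enter (2,4), '\' deflects right->down, move down to (3,4)
Step 13: enter (3,4), '.' pass, move down to (4,4)
Step 14: enter (4,4), '.' pass, move down to (5,4)
Step 15: enter (5,4), '.' pass, move down to (6,4)
Step 16: enter (6,4), '^' forces down->up, move up to (5,4)
Step 17: at (5,4) dir=up — LOOP DETECTED (seen before)

Answer: loops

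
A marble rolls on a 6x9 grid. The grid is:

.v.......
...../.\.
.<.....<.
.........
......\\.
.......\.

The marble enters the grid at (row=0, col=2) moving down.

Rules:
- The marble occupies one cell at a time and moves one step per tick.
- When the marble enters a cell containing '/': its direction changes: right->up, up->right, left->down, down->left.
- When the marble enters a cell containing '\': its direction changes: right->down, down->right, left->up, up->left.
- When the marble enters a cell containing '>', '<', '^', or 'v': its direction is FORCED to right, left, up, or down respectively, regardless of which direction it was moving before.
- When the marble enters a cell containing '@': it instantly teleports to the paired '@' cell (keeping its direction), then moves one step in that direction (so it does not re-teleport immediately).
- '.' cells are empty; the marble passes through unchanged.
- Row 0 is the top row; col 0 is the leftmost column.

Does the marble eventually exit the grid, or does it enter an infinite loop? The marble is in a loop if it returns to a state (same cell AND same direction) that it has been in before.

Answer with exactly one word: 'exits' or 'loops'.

Answer: exits

Derivation:
Step 1: enter (0,2), '.' pass, move down to (1,2)
Step 2: enter (1,2), '.' pass, move down to (2,2)
Step 3: enter (2,2), '.' pass, move down to (3,2)
Step 4: enter (3,2), '.' pass, move down to (4,2)
Step 5: enter (4,2), '.' pass, move down to (5,2)
Step 6: enter (5,2), '.' pass, move down to (6,2)
Step 7: at (6,2) — EXIT via bottom edge, pos 2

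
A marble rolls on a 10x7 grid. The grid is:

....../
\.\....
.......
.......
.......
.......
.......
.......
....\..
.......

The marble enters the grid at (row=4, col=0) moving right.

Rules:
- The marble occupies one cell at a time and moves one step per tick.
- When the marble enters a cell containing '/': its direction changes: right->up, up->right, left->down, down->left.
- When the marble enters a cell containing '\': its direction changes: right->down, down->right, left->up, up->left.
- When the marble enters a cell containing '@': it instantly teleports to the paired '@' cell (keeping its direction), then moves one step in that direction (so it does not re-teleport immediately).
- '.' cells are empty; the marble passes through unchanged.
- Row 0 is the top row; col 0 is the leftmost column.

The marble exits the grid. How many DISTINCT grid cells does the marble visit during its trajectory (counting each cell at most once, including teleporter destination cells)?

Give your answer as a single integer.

Answer: 7

Derivation:
Step 1: enter (4,0), '.' pass, move right to (4,1)
Step 2: enter (4,1), '.' pass, move right to (4,2)
Step 3: enter (4,2), '.' pass, move right to (4,3)
Step 4: enter (4,3), '.' pass, move right to (4,4)
Step 5: enter (4,4), '.' pass, move right to (4,5)
Step 6: enter (4,5), '.' pass, move right to (4,6)
Step 7: enter (4,6), '.' pass, move right to (4,7)
Step 8: at (4,7) — EXIT via right edge, pos 4
Distinct cells visited: 7 (path length 7)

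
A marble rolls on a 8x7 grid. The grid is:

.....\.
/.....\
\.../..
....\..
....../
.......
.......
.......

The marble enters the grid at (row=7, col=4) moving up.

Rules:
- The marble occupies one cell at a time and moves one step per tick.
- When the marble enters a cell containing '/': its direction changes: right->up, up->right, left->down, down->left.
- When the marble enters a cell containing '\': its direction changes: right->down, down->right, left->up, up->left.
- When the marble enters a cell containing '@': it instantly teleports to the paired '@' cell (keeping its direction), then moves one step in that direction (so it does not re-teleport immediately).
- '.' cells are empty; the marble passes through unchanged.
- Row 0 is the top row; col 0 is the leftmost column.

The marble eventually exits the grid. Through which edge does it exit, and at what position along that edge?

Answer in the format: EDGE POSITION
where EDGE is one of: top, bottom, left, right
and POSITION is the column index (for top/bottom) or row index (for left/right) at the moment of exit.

Answer: left 3

Derivation:
Step 1: enter (7,4), '.' pass, move up to (6,4)
Step 2: enter (6,4), '.' pass, move up to (5,4)
Step 3: enter (5,4), '.' pass, move up to (4,4)
Step 4: enter (4,4), '.' pass, move up to (3,4)
Step 5: enter (3,4), '\' deflects up->left, move left to (3,3)
Step 6: enter (3,3), '.' pass, move left to (3,2)
Step 7: enter (3,2), '.' pass, move left to (3,1)
Step 8: enter (3,1), '.' pass, move left to (3,0)
Step 9: enter (3,0), '.' pass, move left to (3,-1)
Step 10: at (3,-1) — EXIT via left edge, pos 3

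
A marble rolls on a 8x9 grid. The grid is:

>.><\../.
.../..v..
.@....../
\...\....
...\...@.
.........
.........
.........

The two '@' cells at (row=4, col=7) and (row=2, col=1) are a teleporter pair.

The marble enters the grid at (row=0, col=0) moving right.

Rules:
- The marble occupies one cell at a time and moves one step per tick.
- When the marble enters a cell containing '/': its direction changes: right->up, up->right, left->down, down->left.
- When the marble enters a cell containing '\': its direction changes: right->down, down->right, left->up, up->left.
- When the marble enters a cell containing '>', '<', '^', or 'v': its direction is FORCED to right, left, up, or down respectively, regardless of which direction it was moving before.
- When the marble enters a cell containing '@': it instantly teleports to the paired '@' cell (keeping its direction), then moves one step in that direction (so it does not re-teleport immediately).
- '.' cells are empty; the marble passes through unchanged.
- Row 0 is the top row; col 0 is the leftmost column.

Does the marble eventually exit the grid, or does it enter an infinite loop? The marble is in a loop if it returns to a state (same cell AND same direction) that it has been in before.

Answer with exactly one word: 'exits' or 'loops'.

Answer: loops

Derivation:
Step 1: enter (0,0), '>' forces right->right, move right to (0,1)
Step 2: enter (0,1), '.' pass, move right to (0,2)
Step 3: enter (0,2), '>' forces right->right, move right to (0,3)
Step 4: enter (0,3), '<' forces right->left, move left to (0,2)
Step 5: enter (0,2), '>' forces left->right, move right to (0,3)
Step 6: at (0,3) dir=right — LOOP DETECTED (seen before)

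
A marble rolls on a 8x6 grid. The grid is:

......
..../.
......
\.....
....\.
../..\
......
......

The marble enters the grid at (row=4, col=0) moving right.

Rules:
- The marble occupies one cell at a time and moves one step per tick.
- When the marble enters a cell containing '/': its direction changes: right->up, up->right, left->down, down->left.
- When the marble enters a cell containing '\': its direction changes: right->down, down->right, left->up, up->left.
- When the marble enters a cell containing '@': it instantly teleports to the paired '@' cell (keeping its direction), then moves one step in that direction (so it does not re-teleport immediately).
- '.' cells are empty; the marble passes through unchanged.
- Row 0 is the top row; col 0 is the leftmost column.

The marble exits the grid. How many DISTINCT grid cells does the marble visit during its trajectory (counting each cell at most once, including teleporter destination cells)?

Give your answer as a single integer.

Step 1: enter (4,0), '.' pass, move right to (4,1)
Step 2: enter (4,1), '.' pass, move right to (4,2)
Step 3: enter (4,2), '.' pass, move right to (4,3)
Step 4: enter (4,3), '.' pass, move right to (4,4)
Step 5: enter (4,4), '\' deflects right->down, move down to (5,4)
Step 6: enter (5,4), '.' pass, move down to (6,4)
Step 7: enter (6,4), '.' pass, move down to (7,4)
Step 8: enter (7,4), '.' pass, move down to (8,4)
Step 9: at (8,4) — EXIT via bottom edge, pos 4
Distinct cells visited: 8 (path length 8)

Answer: 8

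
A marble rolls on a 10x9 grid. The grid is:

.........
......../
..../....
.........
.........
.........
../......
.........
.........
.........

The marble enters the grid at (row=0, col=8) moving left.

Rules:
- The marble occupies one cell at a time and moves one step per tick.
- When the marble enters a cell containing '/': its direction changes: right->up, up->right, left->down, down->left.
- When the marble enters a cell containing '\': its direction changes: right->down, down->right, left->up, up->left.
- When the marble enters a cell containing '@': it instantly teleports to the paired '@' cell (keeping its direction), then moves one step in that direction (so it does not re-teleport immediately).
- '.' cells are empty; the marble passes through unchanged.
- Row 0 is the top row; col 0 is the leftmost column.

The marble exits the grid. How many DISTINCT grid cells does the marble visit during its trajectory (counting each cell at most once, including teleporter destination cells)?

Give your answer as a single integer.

Answer: 9

Derivation:
Step 1: enter (0,8), '.' pass, move left to (0,7)
Step 2: enter (0,7), '.' pass, move left to (0,6)
Step 3: enter (0,6), '.' pass, move left to (0,5)
Step 4: enter (0,5), '.' pass, move left to (0,4)
Step 5: enter (0,4), '.' pass, move left to (0,3)
Step 6: enter (0,3), '.' pass, move left to (0,2)
Step 7: enter (0,2), '.' pass, move left to (0,1)
Step 8: enter (0,1), '.' pass, move left to (0,0)
Step 9: enter (0,0), '.' pass, move left to (0,-1)
Step 10: at (0,-1) — EXIT via left edge, pos 0
Distinct cells visited: 9 (path length 9)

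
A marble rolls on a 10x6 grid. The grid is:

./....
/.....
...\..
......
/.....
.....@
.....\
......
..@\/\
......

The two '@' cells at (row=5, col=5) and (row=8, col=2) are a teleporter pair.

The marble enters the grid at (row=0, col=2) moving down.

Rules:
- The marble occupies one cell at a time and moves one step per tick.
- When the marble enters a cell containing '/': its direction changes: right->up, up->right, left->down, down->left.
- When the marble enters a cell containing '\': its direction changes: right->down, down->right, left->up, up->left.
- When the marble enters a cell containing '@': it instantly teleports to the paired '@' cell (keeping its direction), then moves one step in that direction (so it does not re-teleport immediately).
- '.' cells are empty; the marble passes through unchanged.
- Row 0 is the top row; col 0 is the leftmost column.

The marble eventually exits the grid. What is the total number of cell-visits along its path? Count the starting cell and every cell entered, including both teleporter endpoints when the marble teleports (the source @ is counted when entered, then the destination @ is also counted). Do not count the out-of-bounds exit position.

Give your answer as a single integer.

Answer: 11

Derivation:
Step 1: enter (0,2), '.' pass, move down to (1,2)
Step 2: enter (1,2), '.' pass, move down to (2,2)
Step 3: enter (2,2), '.' pass, move down to (3,2)
Step 4: enter (3,2), '.' pass, move down to (4,2)
Step 5: enter (4,2), '.' pass, move down to (5,2)
Step 6: enter (5,2), '.' pass, move down to (6,2)
Step 7: enter (6,2), '.' pass, move down to (7,2)
Step 8: enter (7,2), '.' pass, move down to (8,2)
Step 9: enter (8,2), '@' teleport (8,2)->(5,5), also enter (5,5), move down to (6,5)
Step 10: enter (6,5), '\' deflects down->right, move right to (6,6)
Step 11: at (6,6) — EXIT via right edge, pos 6
Path length (cell visits): 11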